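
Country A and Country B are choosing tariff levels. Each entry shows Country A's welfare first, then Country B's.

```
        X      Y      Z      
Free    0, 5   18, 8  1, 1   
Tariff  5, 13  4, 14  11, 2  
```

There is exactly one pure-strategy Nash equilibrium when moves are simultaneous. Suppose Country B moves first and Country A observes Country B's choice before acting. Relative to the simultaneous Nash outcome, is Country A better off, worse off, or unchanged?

Country A best-responds to each possible Country B move:
- X → Country A plays Tariff (best of 0, 5); Country B gets 13.
- Y → Country A plays Free (best of 18, 4); Country B gets 8.
- Z → Country A plays Tariff (best of 1, 11); Country B gets 2.
Among 13, 8, 2, the best is 13 at X. Subgame-perfect outcome: (Tariff, X) with payoffs (5, 13).
Under simultaneous play:
Country A's best replies: X→Tariff; Y→Free; Z→Tariff.
Country B's best replies: Free→Y; Tariff→Y.
The unique mutual best reply is (Free, Y), giving (18, 8).
Country A earns 5 sequentially versus 18 at the Nash outcome: worse off.

worse off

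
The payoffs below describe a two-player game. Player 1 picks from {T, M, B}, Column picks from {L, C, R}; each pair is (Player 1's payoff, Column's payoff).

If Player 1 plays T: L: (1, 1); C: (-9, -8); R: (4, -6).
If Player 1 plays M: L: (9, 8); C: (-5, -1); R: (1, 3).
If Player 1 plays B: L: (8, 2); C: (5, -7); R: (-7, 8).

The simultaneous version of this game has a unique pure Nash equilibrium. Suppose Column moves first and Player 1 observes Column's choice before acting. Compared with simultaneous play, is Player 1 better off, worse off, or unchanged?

Backward induction with Column moving first.
- L: Player 1 compares 1, 9, 8 and picks M; Column would get 8.
- C: Player 1 compares -9, -5, 5 and picks B; Column would get -7.
- R: Player 1 compares 4, 1, -7 and picks T; Column would get -6.
Maximizing over 8, -7, -6, Column chooses L. Subgame-perfect outcome: (M, L) with payoffs (9, 8).
Now find the simultaneous Nash equilibrium.
Player 1's best replies: L→M; C→B; R→T.
Column's best replies: T→L; M→L; B→R.
Only (M, L) has each player best-responding; Nash payoffs (9, 8).
Player 1 earns 9 sequentially versus 9 at the Nash outcome: unchanged.

unchanged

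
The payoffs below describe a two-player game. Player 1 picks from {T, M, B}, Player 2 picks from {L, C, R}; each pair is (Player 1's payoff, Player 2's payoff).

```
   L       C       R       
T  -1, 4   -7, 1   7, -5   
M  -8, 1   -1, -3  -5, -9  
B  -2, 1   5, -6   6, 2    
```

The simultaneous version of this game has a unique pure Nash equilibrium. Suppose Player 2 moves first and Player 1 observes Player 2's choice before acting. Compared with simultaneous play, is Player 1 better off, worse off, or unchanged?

Player 1 best-responds to each possible Player 2 move:
- L → Player 1 plays T (best of -1, -8, -2); Player 2 gets 4.
- C → Player 1 plays B (best of -7, -1, 5); Player 2 gets -6.
- R → Player 1 plays T (best of 7, -5, 6); Player 2 gets -5.
Player 2's induced payoffs are 4, -6, -5, so Player 2 commits to L. Subgame-perfect outcome: (T, L) with payoffs (-1, 4).
Under simultaneous play:
Player 1's best replies: L→T; C→B; R→T.
Player 2's best replies: T→L; M→L; B→R.
Only (T, L) has each player best-responding; Nash payoffs (-1, 4).
Player 1 earns -1 sequentially versus -1 at the Nash outcome: unchanged.

unchanged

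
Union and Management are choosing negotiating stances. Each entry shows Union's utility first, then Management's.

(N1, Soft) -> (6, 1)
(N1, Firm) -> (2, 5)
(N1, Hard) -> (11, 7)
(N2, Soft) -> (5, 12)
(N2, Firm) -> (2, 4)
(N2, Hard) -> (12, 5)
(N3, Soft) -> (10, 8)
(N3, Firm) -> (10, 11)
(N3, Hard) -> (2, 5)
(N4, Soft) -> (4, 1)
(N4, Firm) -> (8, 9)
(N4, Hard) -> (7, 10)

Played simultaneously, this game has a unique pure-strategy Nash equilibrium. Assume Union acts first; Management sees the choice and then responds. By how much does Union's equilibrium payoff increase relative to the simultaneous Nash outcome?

Solve by backward induction (Union leads).
- N1 → Management plays Hard (best of 1, 5, 7); Union gets 11.
- N2 → Management plays Soft (best of 12, 4, 5); Union gets 5.
- N3 → Management plays Firm (best of 8, 11, 5); Union gets 10.
- N4 → Management plays Hard (best of 1, 9, 10); Union gets 7.
Among 11, 5, 10, 7, the best is 11 at N1. Subgame-perfect outcome: (N1, Hard) with payoffs (11, 7).
Under simultaneous play:
Union's best replies: Soft→N3; Firm→N3; Hard→N2.
Management's best replies: N1→Hard; N2→Soft; N3→Firm; N4→Hard.
Only (N3, Firm) has each player best-responding; Nash payoffs (10, 11).
Union's commitment gain: 11 − 10 = 1.

1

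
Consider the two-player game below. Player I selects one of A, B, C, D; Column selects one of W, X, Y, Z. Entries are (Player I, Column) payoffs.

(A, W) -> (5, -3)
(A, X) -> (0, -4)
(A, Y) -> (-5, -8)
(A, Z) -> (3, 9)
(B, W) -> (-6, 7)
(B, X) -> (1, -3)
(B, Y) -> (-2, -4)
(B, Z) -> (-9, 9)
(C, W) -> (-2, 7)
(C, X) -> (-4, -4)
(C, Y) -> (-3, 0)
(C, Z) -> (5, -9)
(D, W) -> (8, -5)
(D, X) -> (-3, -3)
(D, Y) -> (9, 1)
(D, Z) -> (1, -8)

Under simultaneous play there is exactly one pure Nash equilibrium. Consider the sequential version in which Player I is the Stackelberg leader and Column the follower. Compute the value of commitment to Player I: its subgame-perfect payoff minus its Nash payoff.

0

Column best-responds to each possible Player I move:
- A: BR = Z, leader payoff 3.
- B: BR = Z, leader payoff -9.
- C: BR = W, leader payoff -2.
- D: BR = Y, leader payoff 9.
Maximizing over 3, -9, -2, 9, Player I chooses D. Subgame-perfect outcome: (D, Y) with payoffs (9, 1).
Now find the simultaneous Nash equilibrium.
Player I's best replies: W→D; X→B; Y→D; Z→C.
Column's best replies: A→Z; B→Z; C→W; D→Y.
The unique mutual best reply is (D, Y), giving (9, 1).
Player I's commitment gain: 9 − 9 = 0.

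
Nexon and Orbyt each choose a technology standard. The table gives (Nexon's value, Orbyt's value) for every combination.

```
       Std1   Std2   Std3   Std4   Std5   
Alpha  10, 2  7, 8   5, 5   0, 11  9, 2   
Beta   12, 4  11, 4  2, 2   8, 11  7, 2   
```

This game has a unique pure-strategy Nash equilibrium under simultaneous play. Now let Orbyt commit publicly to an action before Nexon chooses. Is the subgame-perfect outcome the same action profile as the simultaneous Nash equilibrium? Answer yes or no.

Solve by backward induction (Orbyt leads).
- Std1: BR = Beta, leader payoff 4.
- Std2: BR = Beta, leader payoff 4.
- Std3: BR = Alpha, leader payoff 5.
- Std4: BR = Beta, leader payoff 11.
- Std5: BR = Alpha, leader payoff 2.
Among 4, 4, 5, 11, 2, the best is 11 at Std4. Subgame-perfect outcome: (Beta, Std4) with payoffs (8, 11).
Under simultaneous play:
Nexon's best replies: Std1→Beta; Std2→Beta; Std3→Alpha; Std4→Beta; Std5→Alpha.
Orbyt's best replies: Alpha→Std4; Beta→Std4.
Only (Beta, Std4) has each player best-responding; Nash payoffs (8, 11).
Sequential outcome (Beta, Std4) coincides with the Nash profile (Beta, Std4).

yes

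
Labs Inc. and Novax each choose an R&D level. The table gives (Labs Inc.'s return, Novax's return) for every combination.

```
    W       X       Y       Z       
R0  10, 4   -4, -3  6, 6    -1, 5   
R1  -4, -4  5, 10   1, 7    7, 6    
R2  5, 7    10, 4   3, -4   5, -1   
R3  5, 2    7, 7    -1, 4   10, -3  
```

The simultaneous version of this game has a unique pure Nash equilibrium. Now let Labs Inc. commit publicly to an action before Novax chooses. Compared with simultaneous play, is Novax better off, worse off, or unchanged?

better off

Work backward from Novax's decision.
- R0 → Novax plays Y (best of 4, -3, 6, 5); Labs Inc. gets 6.
- R1 → Novax plays X (best of -4, 10, 7, 6); Labs Inc. gets 5.
- R2 → Novax plays W (best of 7, 4, -4, -1); Labs Inc. gets 5.
- R3 → Novax plays X (best of 2, 7, 4, -3); Labs Inc. gets 7.
Among 6, 5, 5, 7, the best is 7 at R3. Subgame-perfect outcome: (R3, X) with payoffs (7, 7).
For the simultaneous game, intersect best replies.
Labs Inc.'s best replies: W→R0; X→R2; Y→R0; Z→R3.
Novax's best replies: R0→Y; R1→X; R2→W; R3→X.
The unique mutual best reply is (R0, Y), giving (6, 6).
Novax earns 7 sequentially versus 6 at the Nash outcome: better off.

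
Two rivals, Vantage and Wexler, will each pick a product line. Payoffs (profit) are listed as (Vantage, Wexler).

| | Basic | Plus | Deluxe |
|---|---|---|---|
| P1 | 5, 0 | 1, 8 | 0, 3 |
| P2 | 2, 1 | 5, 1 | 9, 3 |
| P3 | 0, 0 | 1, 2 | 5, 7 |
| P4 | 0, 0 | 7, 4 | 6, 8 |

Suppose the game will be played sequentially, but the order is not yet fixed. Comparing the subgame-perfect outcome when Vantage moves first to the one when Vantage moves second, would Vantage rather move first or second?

If Vantage leads: Wexler's best replies are P1→Plus, P2→Deluxe, P3→Deluxe, P4→Deluxe; Vantage's induced payoffs 1, 9, 5, 6; outcome (P2, Deluxe), payoffs (9, 3).
If Wexler leads: Vantage's best replies are Basic→P1, Plus→P4, Deluxe→P2; Wexler's induced payoffs 0, 4, 3; outcome (P4, Plus), payoffs (7, 4).
Vantage gets 9 moving first and 7 moving second, so Vantage prefers to move first.

first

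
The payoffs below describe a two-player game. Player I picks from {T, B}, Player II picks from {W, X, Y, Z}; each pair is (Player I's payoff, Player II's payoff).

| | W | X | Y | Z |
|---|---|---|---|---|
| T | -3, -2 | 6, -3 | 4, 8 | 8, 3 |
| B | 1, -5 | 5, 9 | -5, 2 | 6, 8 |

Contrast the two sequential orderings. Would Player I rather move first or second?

If Player I leads: Player II's best replies are T→Y, B→X; Player I's induced payoffs 4, 5; outcome (B, X), payoffs (5, 9).
If Player II leads: Player I's best replies are W→B, X→T, Y→T, Z→T; Player II's induced payoffs -5, -3, 8, 3; outcome (T, Y), payoffs (4, 8).
Player I gets 5 moving first and 4 moving second, so Player I prefers to move first.

first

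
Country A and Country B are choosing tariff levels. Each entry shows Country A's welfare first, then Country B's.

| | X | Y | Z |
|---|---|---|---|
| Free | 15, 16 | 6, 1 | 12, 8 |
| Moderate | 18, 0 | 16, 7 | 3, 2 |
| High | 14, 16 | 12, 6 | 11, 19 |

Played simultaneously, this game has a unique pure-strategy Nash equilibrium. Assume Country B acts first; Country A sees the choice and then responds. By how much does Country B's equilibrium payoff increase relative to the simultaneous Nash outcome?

1

Backward induction with Country B moving first.
- X: BR = Moderate, leader payoff 0.
- Y: BR = Moderate, leader payoff 7.
- Z: BR = Free, leader payoff 8.
Among 0, 7, 8, the best is 8 at Z. Subgame-perfect outcome: (Free, Z) with payoffs (12, 8).
For the simultaneous game, intersect best replies.
Country A's best replies: X→Moderate; Y→Moderate; Z→Free.
Country B's best replies: Free→X; Moderate→Y; High→Z.
The unique mutual best reply is (Moderate, Y), giving (16, 7).
Country B's commitment gain: 8 − 7 = 1.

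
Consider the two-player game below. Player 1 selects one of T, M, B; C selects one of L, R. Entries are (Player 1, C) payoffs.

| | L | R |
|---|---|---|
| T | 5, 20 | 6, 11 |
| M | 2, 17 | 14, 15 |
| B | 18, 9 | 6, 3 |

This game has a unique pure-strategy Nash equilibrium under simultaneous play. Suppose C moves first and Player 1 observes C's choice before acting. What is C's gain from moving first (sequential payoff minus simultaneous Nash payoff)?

Work backward from Player 1's decision.
- L: Player 1 compares 5, 2, 18 and picks B; C would get 9.
- R: Player 1 compares 6, 14, 6 and picks M; C would get 15.
C's induced payoffs are 9, 15, so C commits to R. Subgame-perfect outcome: (M, R) with payoffs (14, 15).
Now find the simultaneous Nash equilibrium.
Player 1's best replies: L→B; R→M.
C's best replies: T→L; M→L; B→L.
Only (B, L) has each player best-responding; Nash payoffs (18, 9).
C's commitment gain: 15 − 9 = 6.

6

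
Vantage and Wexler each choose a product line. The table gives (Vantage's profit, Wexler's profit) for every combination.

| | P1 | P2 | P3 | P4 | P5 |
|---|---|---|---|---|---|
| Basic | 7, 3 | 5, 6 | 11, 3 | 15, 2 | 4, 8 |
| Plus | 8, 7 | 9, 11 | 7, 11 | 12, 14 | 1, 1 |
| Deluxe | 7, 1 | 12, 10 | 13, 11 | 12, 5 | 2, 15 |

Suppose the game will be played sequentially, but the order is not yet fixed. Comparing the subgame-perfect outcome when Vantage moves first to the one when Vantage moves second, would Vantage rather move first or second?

second

If Vantage leads: Wexler's best replies are Basic→P5, Plus→P4, Deluxe→P5; Vantage's induced payoffs 4, 12, 2; outcome (Plus, P4), payoffs (12, 14).
If Wexler leads: Vantage's best replies are P1→Plus, P2→Deluxe, P3→Deluxe, P4→Basic, P5→Basic; Wexler's induced payoffs 7, 10, 11, 2, 8; outcome (Deluxe, P3), payoffs (13, 11).
Vantage gets 12 moving first and 13 moving second, so Vantage prefers to move second.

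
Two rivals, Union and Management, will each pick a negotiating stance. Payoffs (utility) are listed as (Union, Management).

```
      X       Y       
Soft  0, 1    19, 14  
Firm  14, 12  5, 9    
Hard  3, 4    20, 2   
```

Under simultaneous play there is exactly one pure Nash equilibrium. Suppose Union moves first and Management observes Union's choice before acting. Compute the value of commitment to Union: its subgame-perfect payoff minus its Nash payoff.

Work backward from Management's decision.
- Soft: BR = Y, leader payoff 19.
- Firm: BR = X, leader payoff 14.
- Hard: BR = X, leader payoff 3.
Union's induced payoffs are 19, 14, 3, so Union commits to Soft. Subgame-perfect outcome: (Soft, Y) with payoffs (19, 14).
For the simultaneous game, intersect best replies.
Union's best replies: X→Firm; Y→Hard.
Management's best replies: Soft→Y; Firm→X; Hard→X.
The unique mutual best reply is (Firm, X), giving (14, 12).
Union's commitment gain: 19 − 14 = 5.

5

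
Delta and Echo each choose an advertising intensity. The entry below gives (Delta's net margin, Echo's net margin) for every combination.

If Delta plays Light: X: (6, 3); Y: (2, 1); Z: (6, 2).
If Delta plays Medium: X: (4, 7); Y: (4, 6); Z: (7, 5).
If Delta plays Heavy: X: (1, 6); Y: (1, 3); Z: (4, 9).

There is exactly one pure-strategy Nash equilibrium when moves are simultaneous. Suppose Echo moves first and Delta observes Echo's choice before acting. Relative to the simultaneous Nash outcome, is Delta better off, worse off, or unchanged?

worse off

Solve by backward induction (Echo leads).
- X → Delta plays Light (best of 6, 4, 1); Echo gets 3.
- Y → Delta plays Medium (best of 2, 4, 1); Echo gets 6.
- Z → Delta plays Medium (best of 6, 7, 4); Echo gets 5.
Echo's induced payoffs are 3, 6, 5, so Echo commits to Y. Subgame-perfect outcome: (Medium, Y) with payoffs (4, 6).
Under simultaneous play:
Delta's best replies: X→Light; Y→Medium; Z→Medium.
Echo's best replies: Light→X; Medium→X; Heavy→Z.
The unique mutual best reply is (Light, X), giving (6, 3).
Delta earns 4 sequentially versus 6 at the Nash outcome: worse off.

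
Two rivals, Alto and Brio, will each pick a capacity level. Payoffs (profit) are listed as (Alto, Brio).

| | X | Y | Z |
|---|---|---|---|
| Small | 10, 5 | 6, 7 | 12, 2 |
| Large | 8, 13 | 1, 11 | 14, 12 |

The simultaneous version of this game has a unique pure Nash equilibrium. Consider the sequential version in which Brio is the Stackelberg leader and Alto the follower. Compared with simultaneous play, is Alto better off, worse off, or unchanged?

Solve by backward induction (Brio leads).
- X: Alto compares 10, 8 and picks Small; Brio would get 5.
- Y: Alto compares 6, 1 and picks Small; Brio would get 7.
- Z: Alto compares 12, 14 and picks Large; Brio would get 12.
Maximizing over 5, 7, 12, Brio chooses Z. Subgame-perfect outcome: (Large, Z) with payoffs (14, 12).
For the simultaneous game, intersect best replies.
Alto's best replies: X→Small; Y→Small; Z→Large.
Brio's best replies: Small→Y; Large→X.
The unique mutual best reply is (Small, Y), giving (6, 7).
Alto earns 14 sequentially versus 6 at the Nash outcome: better off.

better off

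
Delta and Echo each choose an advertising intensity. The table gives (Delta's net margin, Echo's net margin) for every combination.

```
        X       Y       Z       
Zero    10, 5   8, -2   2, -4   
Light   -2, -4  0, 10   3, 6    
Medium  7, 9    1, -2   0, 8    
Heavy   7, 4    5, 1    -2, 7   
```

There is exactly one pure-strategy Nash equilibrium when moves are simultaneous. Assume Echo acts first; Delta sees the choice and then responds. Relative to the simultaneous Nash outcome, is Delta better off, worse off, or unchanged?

worse off

Delta best-responds to each possible Echo move:
- X → Delta plays Zero (best of 10, -2, 7, 7); Echo gets 5.
- Y → Delta plays Zero (best of 8, 0, 1, 5); Echo gets -2.
- Z → Delta plays Light (best of 2, 3, 0, -2); Echo gets 6.
Among 5, -2, 6, the best is 6 at Z. Subgame-perfect outcome: (Light, Z) with payoffs (3, 6).
Under simultaneous play:
Delta's best replies: X→Zero; Y→Zero; Z→Light.
Echo's best replies: Zero→X; Light→Y; Medium→X; Heavy→Z.
The unique mutual best reply is (Zero, X), giving (10, 5).
Delta earns 3 sequentially versus 10 at the Nash outcome: worse off.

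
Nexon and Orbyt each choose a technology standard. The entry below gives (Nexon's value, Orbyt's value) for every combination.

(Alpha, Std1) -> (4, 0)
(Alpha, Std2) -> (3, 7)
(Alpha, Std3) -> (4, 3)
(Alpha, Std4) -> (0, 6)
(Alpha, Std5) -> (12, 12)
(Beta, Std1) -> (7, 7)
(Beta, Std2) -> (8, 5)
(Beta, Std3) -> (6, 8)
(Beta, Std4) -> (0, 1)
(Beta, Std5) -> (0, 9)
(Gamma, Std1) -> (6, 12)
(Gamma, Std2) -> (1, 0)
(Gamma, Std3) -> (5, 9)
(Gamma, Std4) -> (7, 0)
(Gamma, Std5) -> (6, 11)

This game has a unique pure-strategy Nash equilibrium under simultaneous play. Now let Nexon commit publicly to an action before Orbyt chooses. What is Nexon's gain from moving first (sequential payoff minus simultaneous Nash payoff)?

0

Solve by backward induction (Nexon leads).
- Alpha: BR = Std5, leader payoff 12.
- Beta: BR = Std5, leader payoff 0.
- Gamma: BR = Std1, leader payoff 6.
Maximizing over 12, 0, 6, Nexon chooses Alpha. Subgame-perfect outcome: (Alpha, Std5) with payoffs (12, 12).
Under simultaneous play:
Nexon's best replies: Std1→Beta; Std2→Beta; Std3→Beta; Std4→Gamma; Std5→Alpha.
Orbyt's best replies: Alpha→Std5; Beta→Std5; Gamma→Std1.
The unique mutual best reply is (Alpha, Std5), giving (12, 12).
Nexon's commitment gain: 12 − 12 = 0.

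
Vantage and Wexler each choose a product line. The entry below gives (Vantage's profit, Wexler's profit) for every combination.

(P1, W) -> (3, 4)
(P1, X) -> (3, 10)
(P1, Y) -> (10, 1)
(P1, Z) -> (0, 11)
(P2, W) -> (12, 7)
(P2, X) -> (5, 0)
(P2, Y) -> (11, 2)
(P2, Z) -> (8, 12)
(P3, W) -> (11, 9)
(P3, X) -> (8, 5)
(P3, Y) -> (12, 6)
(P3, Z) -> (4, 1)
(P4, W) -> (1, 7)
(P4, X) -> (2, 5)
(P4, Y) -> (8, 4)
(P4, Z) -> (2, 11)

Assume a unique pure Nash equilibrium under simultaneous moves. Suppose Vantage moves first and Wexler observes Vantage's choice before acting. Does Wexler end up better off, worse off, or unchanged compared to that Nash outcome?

worse off

Solve by backward induction (Vantage leads).
- P1: BR = Z, leader payoff 0.
- P2: BR = Z, leader payoff 8.
- P3: BR = W, leader payoff 11.
- P4: BR = Z, leader payoff 2.
Maximizing over 0, 8, 11, 2, Vantage chooses P3. Subgame-perfect outcome: (P3, W) with payoffs (11, 9).
Under simultaneous play:
Vantage's best replies: W→P2; X→P3; Y→P3; Z→P2.
Wexler's best replies: P1→Z; P2→Z; P3→W; P4→Z.
Only (P2, Z) has each player best-responding; Nash payoffs (8, 12).
Wexler earns 9 sequentially versus 12 at the Nash outcome: worse off.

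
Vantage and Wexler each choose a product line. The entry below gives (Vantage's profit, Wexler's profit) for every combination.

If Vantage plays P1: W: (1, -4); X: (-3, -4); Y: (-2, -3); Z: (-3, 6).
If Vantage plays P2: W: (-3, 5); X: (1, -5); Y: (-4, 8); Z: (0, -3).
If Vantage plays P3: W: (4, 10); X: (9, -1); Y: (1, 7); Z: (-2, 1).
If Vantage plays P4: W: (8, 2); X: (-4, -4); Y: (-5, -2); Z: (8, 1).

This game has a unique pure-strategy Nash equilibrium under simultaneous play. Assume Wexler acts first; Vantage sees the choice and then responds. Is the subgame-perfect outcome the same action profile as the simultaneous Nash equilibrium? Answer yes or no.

Vantage best-responds to each possible Wexler move:
- W → Vantage plays P4 (best of 1, -3, 4, 8); Wexler gets 2.
- X → Vantage plays P3 (best of -3, 1, 9, -4); Wexler gets -1.
- Y → Vantage plays P3 (best of -2, -4, 1, -5); Wexler gets 7.
- Z → Vantage plays P4 (best of -3, 0, -2, 8); Wexler gets 1.
Maximizing over 2, -1, 7, 1, Wexler chooses Y. Subgame-perfect outcome: (P3, Y) with payoffs (1, 7).
Now find the simultaneous Nash equilibrium.
Vantage's best replies: W→P4; X→P3; Y→P3; Z→P4.
Wexler's best replies: P1→Z; P2→Y; P3→W; P4→W.
Only (P4, W) has each player best-responding; Nash payoffs (8, 2).
Sequential outcome (P3, Y) differs from the Nash profile (P4, W).

no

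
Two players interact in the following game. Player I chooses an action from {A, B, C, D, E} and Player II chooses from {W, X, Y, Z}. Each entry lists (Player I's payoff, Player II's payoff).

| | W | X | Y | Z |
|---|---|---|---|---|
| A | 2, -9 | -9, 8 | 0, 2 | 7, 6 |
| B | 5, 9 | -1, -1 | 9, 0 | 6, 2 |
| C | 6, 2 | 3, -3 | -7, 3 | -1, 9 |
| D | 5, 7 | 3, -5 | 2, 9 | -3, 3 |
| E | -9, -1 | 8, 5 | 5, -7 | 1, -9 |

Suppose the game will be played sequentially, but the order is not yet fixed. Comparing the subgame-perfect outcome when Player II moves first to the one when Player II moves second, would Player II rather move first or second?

first

If Player I leads: Player II's best replies are A→X, B→W, C→Z, D→Y, E→X; Player I's induced payoffs -9, 5, -1, 2, 8; outcome (E, X), payoffs (8, 5).
If Player II leads: Player I's best replies are W→C, X→E, Y→B, Z→A; Player II's induced payoffs 2, 5, 0, 6; outcome (A, Z), payoffs (7, 6).
Player II gets 6 moving first and 5 moving second, so Player II prefers to move first.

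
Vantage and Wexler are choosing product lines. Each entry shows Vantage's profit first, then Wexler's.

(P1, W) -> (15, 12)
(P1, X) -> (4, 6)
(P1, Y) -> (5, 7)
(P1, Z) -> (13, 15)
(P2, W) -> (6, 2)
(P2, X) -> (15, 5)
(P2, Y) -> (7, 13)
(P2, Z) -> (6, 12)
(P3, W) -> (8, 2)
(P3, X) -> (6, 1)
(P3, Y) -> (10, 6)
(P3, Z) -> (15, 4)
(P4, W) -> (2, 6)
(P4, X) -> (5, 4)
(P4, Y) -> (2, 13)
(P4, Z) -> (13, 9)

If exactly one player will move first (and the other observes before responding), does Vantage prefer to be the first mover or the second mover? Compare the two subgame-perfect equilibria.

second

If Vantage leads: Wexler's best replies are P1→Z, P2→Y, P3→Y, P4→Y; Vantage's induced payoffs 13, 7, 10, 2; outcome (P1, Z), payoffs (13, 15).
If Wexler leads: Vantage's best replies are W→P1, X→P2, Y→P3, Z→P3; Wexler's induced payoffs 12, 5, 6, 4; outcome (P1, W), payoffs (15, 12).
Vantage gets 13 moving first and 15 moving second, so Vantage prefers to move second.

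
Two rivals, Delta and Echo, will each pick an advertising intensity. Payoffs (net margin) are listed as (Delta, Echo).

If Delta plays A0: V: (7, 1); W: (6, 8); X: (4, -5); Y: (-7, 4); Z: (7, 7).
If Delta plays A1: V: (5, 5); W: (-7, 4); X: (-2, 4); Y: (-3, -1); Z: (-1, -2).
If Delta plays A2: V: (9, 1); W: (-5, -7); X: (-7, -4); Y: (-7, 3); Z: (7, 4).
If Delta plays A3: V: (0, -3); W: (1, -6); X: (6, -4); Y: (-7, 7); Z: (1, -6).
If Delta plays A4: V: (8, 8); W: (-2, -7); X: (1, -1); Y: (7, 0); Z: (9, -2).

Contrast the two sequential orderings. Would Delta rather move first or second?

first

If Delta leads: Echo's best replies are A0→W, A1→V, A2→Z, A3→Y, A4→V; Delta's induced payoffs 6, 5, 7, -7, 8; outcome (A4, V), payoffs (8, 8).
If Echo leads: Delta's best replies are V→A2, W→A0, X→A3, Y→A4, Z→A4; Echo's induced payoffs 1, 8, -4, 0, -2; outcome (A0, W), payoffs (6, 8).
Delta gets 8 moving first and 6 moving second, so Delta prefers to move first.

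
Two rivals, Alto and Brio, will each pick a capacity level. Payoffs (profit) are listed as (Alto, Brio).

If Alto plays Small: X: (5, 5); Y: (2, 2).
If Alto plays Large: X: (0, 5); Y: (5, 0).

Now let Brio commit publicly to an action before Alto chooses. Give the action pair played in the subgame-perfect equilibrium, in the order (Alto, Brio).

(Small, X)

Solve by backward induction (Brio leads).
- X → Alto plays Small (best of 5, 0); Brio gets 5.
- Y → Alto plays Large (best of 2, 5); Brio gets 0.
Brio's induced payoffs are 5, 0, so Brio commits to X. Subgame-perfect outcome: (Small, X) with payoffs (5, 5).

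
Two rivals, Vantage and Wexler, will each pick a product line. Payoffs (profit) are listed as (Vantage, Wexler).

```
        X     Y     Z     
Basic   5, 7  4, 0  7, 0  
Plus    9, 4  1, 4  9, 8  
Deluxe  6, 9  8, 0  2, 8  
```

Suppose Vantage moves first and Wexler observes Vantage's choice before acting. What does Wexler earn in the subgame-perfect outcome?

8

Work backward from Wexler's decision.
- Basic → Wexler plays X (best of 7, 0, 0); Vantage gets 5.
- Plus → Wexler plays Z (best of 4, 4, 8); Vantage gets 9.
- Deluxe → Wexler plays X (best of 9, 0, 8); Vantage gets 6.
Maximizing over 5, 9, 6, Vantage chooses Plus. Subgame-perfect outcome: (Plus, Z) with payoffs (9, 8).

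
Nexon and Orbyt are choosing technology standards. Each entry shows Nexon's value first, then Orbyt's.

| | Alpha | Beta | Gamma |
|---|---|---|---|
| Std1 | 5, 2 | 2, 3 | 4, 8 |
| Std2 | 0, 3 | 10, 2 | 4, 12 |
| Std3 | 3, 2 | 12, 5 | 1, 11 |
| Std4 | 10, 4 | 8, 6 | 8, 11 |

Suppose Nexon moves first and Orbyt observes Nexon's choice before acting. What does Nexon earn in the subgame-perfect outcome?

Backward induction with Nexon moving first.
- Std1: BR = Gamma, leader payoff 4.
- Std2: BR = Gamma, leader payoff 4.
- Std3: BR = Gamma, leader payoff 1.
- Std4: BR = Gamma, leader payoff 8.
Maximizing over 4, 4, 1, 8, Nexon chooses Std4. Subgame-perfect outcome: (Std4, Gamma) with payoffs (8, 11).

8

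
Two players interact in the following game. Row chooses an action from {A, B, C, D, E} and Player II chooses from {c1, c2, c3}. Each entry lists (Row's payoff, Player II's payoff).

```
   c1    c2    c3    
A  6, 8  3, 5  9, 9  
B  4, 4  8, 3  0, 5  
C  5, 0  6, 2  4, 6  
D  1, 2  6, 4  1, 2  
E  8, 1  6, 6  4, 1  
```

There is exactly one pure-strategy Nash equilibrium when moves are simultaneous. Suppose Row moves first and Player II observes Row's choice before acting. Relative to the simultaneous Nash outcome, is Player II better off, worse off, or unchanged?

Work backward from Player II's decision.
- A → Player II plays c3 (best of 8, 5, 9); Row gets 9.
- B → Player II plays c3 (best of 4, 3, 5); Row gets 0.
- C → Player II plays c3 (best of 0, 2, 6); Row gets 4.
- D → Player II plays c2 (best of 2, 4, 2); Row gets 6.
- E → Player II plays c2 (best of 1, 6, 1); Row gets 6.
Row's induced payoffs are 9, 0, 4, 6, 6, so Row commits to A. Subgame-perfect outcome: (A, c3) with payoffs (9, 9).
For the simultaneous game, intersect best replies.
Row's best replies: c1→E; c2→B; c3→A.
Player II's best replies: A→c3; B→c3; C→c3; D→c2; E→c2.
Only (A, c3) has each player best-responding; Nash payoffs (9, 9).
Player II earns 9 sequentially versus 9 at the Nash outcome: unchanged.

unchanged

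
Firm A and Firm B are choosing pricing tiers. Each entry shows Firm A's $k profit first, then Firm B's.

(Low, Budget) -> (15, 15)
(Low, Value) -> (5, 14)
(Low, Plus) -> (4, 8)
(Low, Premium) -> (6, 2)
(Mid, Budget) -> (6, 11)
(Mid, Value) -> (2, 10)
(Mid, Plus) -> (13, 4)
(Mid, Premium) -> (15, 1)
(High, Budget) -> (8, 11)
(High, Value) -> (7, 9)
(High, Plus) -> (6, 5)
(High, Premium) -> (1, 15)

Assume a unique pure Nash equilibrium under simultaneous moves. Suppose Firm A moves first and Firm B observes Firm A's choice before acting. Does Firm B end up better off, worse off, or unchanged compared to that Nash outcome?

Backward induction with Firm A moving first.
- Low: Firm B compares 15, 14, 8, 2 and picks Budget; Firm A would get 15.
- Mid: Firm B compares 11, 10, 4, 1 and picks Budget; Firm A would get 6.
- High: Firm B compares 11, 9, 5, 15 and picks Premium; Firm A would get 1.
Firm A's induced payoffs are 15, 6, 1, so Firm A commits to Low. Subgame-perfect outcome: (Low, Budget) with payoffs (15, 15).
For the simultaneous game, intersect best replies.
Firm A's best replies: Budget→Low; Value→High; Plus→Mid; Premium→Mid.
Firm B's best replies: Low→Budget; Mid→Budget; High→Premium.
Only (Low, Budget) has each player best-responding; Nash payoffs (15, 15).
Firm B earns 15 sequentially versus 15 at the Nash outcome: unchanged.

unchanged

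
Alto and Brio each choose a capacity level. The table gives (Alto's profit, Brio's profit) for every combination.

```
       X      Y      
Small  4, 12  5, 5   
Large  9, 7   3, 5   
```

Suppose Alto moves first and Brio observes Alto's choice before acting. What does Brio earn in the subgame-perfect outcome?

Work backward from Brio's decision.
- Small: BR = X, leader payoff 4.
- Large: BR = X, leader payoff 9.
Among 4, 9, the best is 9 at Large. Subgame-perfect outcome: (Large, X) with payoffs (9, 7).

7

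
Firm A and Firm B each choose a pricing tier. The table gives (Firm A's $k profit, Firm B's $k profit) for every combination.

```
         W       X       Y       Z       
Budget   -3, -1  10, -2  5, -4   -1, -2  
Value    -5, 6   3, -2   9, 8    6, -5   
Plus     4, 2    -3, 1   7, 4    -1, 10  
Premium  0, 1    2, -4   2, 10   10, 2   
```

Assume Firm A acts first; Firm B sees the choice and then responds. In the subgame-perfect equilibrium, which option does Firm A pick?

Value

Solve by backward induction (Firm A leads).
- Budget: Firm B compares -1, -2, -4, -2 and picks W; Firm A would get -3.
- Value: Firm B compares 6, -2, 8, -5 and picks Y; Firm A would get 9.
- Plus: Firm B compares 2, 1, 4, 10 and picks Z; Firm A would get -1.
- Premium: Firm B compares 1, -4, 10, 2 and picks Y; Firm A would get 2.
Among -3, 9, -1, 2, the best is 9 at Value. Subgame-perfect outcome: (Value, Y) with payoffs (9, 8).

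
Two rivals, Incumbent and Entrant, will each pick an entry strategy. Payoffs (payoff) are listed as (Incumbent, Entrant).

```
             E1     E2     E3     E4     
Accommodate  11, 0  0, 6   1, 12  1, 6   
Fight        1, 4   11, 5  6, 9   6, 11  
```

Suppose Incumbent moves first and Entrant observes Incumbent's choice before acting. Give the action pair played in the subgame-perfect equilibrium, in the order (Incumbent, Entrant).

(Fight, E4)

Entrant best-responds to each possible Incumbent move:
- Accommodate → Entrant plays E3 (best of 0, 6, 12, 6); Incumbent gets 1.
- Fight → Entrant plays E4 (best of 4, 5, 9, 11); Incumbent gets 6.
Maximizing over 1, 6, Incumbent chooses Fight. Subgame-perfect outcome: (Fight, E4) with payoffs (6, 11).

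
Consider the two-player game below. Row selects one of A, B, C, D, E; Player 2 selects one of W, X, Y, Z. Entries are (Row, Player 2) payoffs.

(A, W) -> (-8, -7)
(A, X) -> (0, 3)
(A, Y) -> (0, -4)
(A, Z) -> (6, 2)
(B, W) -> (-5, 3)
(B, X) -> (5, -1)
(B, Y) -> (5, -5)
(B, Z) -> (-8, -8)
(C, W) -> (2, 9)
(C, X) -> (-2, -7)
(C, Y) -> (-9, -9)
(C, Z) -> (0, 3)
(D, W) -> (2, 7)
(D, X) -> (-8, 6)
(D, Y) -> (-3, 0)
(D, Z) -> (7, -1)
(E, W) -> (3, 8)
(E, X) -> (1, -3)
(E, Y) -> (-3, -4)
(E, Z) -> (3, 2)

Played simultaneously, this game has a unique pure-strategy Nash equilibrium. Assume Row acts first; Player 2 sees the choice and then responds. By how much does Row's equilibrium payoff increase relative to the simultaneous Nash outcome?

Work backward from Player 2's decision.
- A: BR = X, leader payoff 0.
- B: BR = W, leader payoff -5.
- C: BR = W, leader payoff 2.
- D: BR = W, leader payoff 2.
- E: BR = W, leader payoff 3.
Among 0, -5, 2, 2, 3, the best is 3 at E. Subgame-perfect outcome: (E, W) with payoffs (3, 8).
Under simultaneous play:
Row's best replies: W→E; X→B; Y→B; Z→D.
Player 2's best replies: A→X; B→W; C→W; D→W; E→W.
Only (E, W) has each player best-responding; Nash payoffs (3, 8).
Row's commitment gain: 3 − 3 = 0.

0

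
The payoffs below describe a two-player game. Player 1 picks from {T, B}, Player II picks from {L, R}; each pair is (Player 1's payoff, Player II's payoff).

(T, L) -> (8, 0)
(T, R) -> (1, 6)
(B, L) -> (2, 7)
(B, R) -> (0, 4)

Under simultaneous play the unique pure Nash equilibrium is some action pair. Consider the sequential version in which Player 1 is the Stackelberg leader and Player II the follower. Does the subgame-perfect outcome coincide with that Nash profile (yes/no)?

no

Solve by backward induction (Player 1 leads).
- T: Player II compares 0, 6 and picks R; Player 1 would get 1.
- B: Player II compares 7, 4 and picks L; Player 1 would get 2.
Among 1, 2, the best is 2 at B. Subgame-perfect outcome: (B, L) with payoffs (2, 7).
For the simultaneous game, intersect best replies.
Player 1's best replies: L→T; R→T.
Player II's best replies: T→R; B→L.
Only (T, R) has each player best-responding; Nash payoffs (1, 6).
Sequential outcome (B, L) differs from the Nash profile (T, R).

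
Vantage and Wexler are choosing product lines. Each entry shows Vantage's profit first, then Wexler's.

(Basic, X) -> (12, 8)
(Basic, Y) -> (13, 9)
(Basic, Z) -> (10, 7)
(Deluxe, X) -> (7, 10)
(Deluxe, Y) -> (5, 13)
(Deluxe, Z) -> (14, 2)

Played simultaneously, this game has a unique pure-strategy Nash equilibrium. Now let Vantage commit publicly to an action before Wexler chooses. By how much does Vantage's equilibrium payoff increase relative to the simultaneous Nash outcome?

Wexler best-responds to each possible Vantage move:
- Basic: BR = Y, leader payoff 13.
- Deluxe: BR = Y, leader payoff 5.
Maximizing over 13, 5, Vantage chooses Basic. Subgame-perfect outcome: (Basic, Y) with payoffs (13, 9).
For the simultaneous game, intersect best replies.
Vantage's best replies: X→Basic; Y→Basic; Z→Deluxe.
Wexler's best replies: Basic→Y; Deluxe→Y.
Only (Basic, Y) has each player best-responding; Nash payoffs (13, 9).
Vantage's commitment gain: 13 − 13 = 0.

0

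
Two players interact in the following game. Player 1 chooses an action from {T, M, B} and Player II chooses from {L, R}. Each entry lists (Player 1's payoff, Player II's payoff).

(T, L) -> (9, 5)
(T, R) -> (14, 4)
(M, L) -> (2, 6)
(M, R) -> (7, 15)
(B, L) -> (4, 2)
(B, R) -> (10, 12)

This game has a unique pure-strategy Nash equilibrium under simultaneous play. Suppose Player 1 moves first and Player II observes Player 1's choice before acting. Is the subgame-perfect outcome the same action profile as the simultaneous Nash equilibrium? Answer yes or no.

Player II best-responds to each possible Player 1 move:
- T → Player II plays L (best of 5, 4); Player 1 gets 9.
- M → Player II plays R (best of 6, 15); Player 1 gets 7.
- B → Player II plays R (best of 2, 12); Player 1 gets 10.
Maximizing over 9, 7, 10, Player 1 chooses B. Subgame-perfect outcome: (B, R) with payoffs (10, 12).
For the simultaneous game, intersect best replies.
Player 1's best replies: L→T; R→T.
Player II's best replies: T→L; M→R; B→R.
The unique mutual best reply is (T, L), giving (9, 5).
Sequential outcome (B, R) differs from the Nash profile (T, L).

no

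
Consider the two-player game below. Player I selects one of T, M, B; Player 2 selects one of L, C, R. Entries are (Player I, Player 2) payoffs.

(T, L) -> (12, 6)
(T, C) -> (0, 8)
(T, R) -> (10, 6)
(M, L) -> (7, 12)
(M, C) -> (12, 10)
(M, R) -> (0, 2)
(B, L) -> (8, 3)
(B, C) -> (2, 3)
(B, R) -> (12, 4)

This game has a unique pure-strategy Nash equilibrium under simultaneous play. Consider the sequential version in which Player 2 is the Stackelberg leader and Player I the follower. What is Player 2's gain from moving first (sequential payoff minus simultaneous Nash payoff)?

Backward induction with Player 2 moving first.
- L: BR = T, leader payoff 6.
- C: BR = M, leader payoff 10.
- R: BR = B, leader payoff 4.
Among 6, 10, 4, the best is 10 at C. Subgame-perfect outcome: (M, C) with payoffs (12, 10).
Under simultaneous play:
Player I's best replies: L→T; C→M; R→B.
Player 2's best replies: T→C; M→L; B→R.
The unique mutual best reply is (B, R), giving (12, 4).
Player 2's commitment gain: 10 − 4 = 6.

6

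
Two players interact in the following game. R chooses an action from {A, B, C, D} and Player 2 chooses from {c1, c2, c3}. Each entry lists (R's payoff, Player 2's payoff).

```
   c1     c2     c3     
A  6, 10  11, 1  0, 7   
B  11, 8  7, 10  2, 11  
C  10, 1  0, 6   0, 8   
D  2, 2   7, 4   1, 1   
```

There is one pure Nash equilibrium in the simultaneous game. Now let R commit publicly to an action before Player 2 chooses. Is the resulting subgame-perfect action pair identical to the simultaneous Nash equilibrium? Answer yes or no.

no

Backward induction with R moving first.
- A: Player 2 compares 10, 1, 7 and picks c1; R would get 6.
- B: Player 2 compares 8, 10, 11 and picks c3; R would get 2.
- C: Player 2 compares 1, 6, 8 and picks c3; R would get 0.
- D: Player 2 compares 2, 4, 1 and picks c2; R would get 7.
Among 6, 2, 0, 7, the best is 7 at D. Subgame-perfect outcome: (D, c2) with payoffs (7, 4).
For the simultaneous game, intersect best replies.
R's best replies: c1→B; c2→A; c3→B.
Player 2's best replies: A→c1; B→c3; C→c3; D→c2.
Only (B, c3) has each player best-responding; Nash payoffs (2, 11).
Sequential outcome (D, c2) differs from the Nash profile (B, c3).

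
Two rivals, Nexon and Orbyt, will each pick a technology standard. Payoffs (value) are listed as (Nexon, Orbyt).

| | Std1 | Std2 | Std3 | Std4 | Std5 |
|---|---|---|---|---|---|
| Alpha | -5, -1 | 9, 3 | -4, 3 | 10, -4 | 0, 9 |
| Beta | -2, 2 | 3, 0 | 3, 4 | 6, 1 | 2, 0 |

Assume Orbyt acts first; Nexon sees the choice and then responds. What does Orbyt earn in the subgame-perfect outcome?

4

Solve by backward induction (Orbyt leads).
- Std1: Nexon compares -5, -2 and picks Beta; Orbyt would get 2.
- Std2: Nexon compares 9, 3 and picks Alpha; Orbyt would get 3.
- Std3: Nexon compares -4, 3 and picks Beta; Orbyt would get 4.
- Std4: Nexon compares 10, 6 and picks Alpha; Orbyt would get -4.
- Std5: Nexon compares 0, 2 and picks Beta; Orbyt would get 0.
Among 2, 3, 4, -4, 0, the best is 4 at Std3. Subgame-perfect outcome: (Beta, Std3) with payoffs (3, 4).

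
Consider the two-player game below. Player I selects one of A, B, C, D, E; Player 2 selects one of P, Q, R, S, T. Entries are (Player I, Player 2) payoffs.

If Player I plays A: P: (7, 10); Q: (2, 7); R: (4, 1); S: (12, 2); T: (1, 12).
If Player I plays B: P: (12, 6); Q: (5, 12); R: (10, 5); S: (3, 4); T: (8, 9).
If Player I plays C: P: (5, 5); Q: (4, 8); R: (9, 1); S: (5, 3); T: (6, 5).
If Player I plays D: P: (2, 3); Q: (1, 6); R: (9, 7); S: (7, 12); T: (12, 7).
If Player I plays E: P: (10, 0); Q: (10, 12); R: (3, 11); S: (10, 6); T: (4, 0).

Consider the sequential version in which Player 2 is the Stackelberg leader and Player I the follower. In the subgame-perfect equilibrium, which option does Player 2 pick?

Q

Solve by backward induction (Player 2 leads).
- P: BR = B, leader payoff 6.
- Q: BR = E, leader payoff 12.
- R: BR = B, leader payoff 5.
- S: BR = A, leader payoff 2.
- T: BR = D, leader payoff 7.
Among 6, 12, 5, 2, 7, the best is 12 at Q. Subgame-perfect outcome: (E, Q) with payoffs (10, 12).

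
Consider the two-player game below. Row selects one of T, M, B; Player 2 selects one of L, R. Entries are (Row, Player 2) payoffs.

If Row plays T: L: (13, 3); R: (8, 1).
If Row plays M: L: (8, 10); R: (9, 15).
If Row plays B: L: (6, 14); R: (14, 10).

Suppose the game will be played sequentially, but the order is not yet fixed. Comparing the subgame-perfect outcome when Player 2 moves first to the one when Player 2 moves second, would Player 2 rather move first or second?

first

If Row leads: Player 2's best replies are T→L, M→R, B→L; Row's induced payoffs 13, 9, 6; outcome (T, L), payoffs (13, 3).
If Player 2 leads: Row's best replies are L→T, R→B; Player 2's induced payoffs 3, 10; outcome (B, R), payoffs (14, 10).
Player 2 gets 10 moving first and 3 moving second, so Player 2 prefers to move first.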